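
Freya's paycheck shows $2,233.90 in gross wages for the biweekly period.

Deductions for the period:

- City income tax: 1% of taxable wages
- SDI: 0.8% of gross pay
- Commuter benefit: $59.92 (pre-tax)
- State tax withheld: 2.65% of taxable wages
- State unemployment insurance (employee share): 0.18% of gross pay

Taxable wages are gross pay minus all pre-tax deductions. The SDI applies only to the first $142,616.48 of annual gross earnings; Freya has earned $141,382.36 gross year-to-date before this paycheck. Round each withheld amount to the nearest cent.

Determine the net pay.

$2,080.74

Commuter benefit: $59.92
Taxable wages = $2,233.90 − $59.92 = $2,173.98
State tax withheld: $2,173.98 × 0.0265 = $57.61
City income tax: $2,173.98 × 0.01 = $21.74
SDI: only $142,616.48 − $141,382.36 = $1,234.12 of this check is subject → $1,234.12 × 0.008 = $9.87
State unemployment insurance (employee share): $2,233.90 × 0.0018 = $4.02
Total deductions = $59.92 + $57.61 + $21.74 + $9.87 + $4.02 = $153.16
Net pay = $2,233.90 − $153.16 = $2,080.74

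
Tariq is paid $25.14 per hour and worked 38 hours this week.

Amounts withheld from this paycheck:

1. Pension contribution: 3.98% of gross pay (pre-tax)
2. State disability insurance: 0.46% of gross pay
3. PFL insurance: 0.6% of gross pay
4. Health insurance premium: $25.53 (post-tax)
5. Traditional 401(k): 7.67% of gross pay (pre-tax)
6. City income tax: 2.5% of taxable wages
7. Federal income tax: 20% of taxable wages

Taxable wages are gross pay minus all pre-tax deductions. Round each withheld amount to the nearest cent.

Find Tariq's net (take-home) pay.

$618.47

Gross pay: 38 × $25.14 = $955.32
Pension contribution: $955.32 × 0.0398 = $38.02
Traditional 401(k): $955.32 × 0.0767 = $73.27
Pre-tax total = $38.02 + $73.27 = $111.29
Taxable wages = $955.32 − $111.29 = $844.03
City income tax: $844.03 × 0.025 = $21.10
Federal income tax: $844.03 × 0.2 = $168.81
PFL insurance: $955.32 × 0.006 = $5.73
State disability insurance: $955.32 × 0.0046 = $4.39
Health insurance premium: $25.53
Total deductions = $38.02 + $73.27 + $21.10 + $168.81 + $5.73 + $4.39 + $25.53 = $336.85
Net pay = $955.32 − $336.85 = $618.47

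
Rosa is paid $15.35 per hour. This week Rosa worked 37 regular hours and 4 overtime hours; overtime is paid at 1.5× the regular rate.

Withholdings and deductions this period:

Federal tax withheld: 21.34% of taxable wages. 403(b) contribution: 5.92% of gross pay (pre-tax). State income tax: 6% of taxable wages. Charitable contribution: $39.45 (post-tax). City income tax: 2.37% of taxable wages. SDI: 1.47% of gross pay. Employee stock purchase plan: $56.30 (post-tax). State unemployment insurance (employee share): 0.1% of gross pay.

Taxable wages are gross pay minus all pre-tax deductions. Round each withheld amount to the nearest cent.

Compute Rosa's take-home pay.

Regular pay: 37 × $15.35 = $567.95
Overtime pay: 4 × $15.35 × 1.5 = $92.10
Gross pay = $567.95 + $92.10 = $660.05
403(b) contribution: $660.05 × 0.0592 = $39.07
Taxable wages = $660.05 − $39.07 = $620.98
State income tax: $620.98 × 0.06 = $37.26
City income tax: $620.98 × 0.0237 = $14.72
Federal tax withheld: $620.98 × 0.2134 = $132.52
SDI: $660.05 × 0.0147 = $9.70
State unemployment insurance (employee share): $660.05 × 0.001 = $0.66
Charitable contribution: $39.45
Employee stock purchase plan: $56.30
Total deductions = $39.07 + $37.26 + $14.72 + $132.52 + $9.70 + $0.66 + $39.45 + $56.30 = $329.68
Net pay = $660.05 − $329.68 = $330.37

$330.37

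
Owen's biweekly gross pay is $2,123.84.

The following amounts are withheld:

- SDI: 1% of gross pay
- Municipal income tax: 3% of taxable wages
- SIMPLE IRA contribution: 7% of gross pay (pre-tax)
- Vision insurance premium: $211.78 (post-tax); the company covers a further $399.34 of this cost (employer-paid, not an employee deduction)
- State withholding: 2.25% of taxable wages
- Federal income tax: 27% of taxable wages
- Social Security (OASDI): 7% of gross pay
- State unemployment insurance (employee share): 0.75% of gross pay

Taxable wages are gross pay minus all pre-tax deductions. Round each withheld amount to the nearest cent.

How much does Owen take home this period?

$940.55

SIMPLE IRA contribution: $2,123.84 × 0.07 = $148.67
Taxable wages = $2,123.84 − $148.67 = $1,975.17
Municipal income tax: $1,975.17 × 0.03 = $59.26
Federal income tax: $1,975.17 × 0.27 = $533.30
State withholding: $1,975.17 × 0.0225 = $44.44
SDI: $2,123.84 × 0.01 = $21.24
Social Security (OASDI): $2,123.84 × 0.07 = $148.67
State unemployment insurance (employee share): $2,123.84 × 0.0075 = $15.93
Vision insurance premium: $211.78
(Employer's $399.34 toward vision insurance premium is not withheld from the employee.)
Total deductions = $148.67 + $59.26 + $533.30 + $44.44 + $21.24 + $148.67 + $15.93 + $211.78 = $1,183.29
Net pay = $2,123.84 − $1,183.29 = $940.55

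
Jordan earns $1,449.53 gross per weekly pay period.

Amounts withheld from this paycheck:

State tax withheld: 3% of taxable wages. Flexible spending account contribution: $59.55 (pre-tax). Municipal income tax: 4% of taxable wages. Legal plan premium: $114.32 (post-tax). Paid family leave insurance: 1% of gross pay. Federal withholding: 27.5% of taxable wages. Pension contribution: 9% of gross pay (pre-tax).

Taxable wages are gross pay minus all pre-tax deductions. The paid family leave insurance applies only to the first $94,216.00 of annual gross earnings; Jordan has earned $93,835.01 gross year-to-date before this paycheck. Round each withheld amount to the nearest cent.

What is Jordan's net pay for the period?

$706.85

Pension contribution: $1,449.53 × 0.09 = $130.46
Flexible spending account contribution: $59.55
Pre-tax total = $130.46 + $59.55 = $190.01
Taxable wages = $1,449.53 − $190.01 = $1,259.52
Federal withholding: $1,259.52 × 0.275 = $346.37
Municipal income tax: $1,259.52 × 0.04 = $50.38
State tax withheld: $1,259.52 × 0.03 = $37.79
Paid family leave insurance: only $94,216.00 − $93,835.01 = $380.99 of this check is subject → $380.99 × 0.01 = $3.81
Legal plan premium: $114.32
Total deductions = $130.46 + $59.55 + $346.37 + $50.38 + $37.79 + $3.81 + $114.32 = $742.68
Net pay = $1,449.53 − $742.68 = $706.85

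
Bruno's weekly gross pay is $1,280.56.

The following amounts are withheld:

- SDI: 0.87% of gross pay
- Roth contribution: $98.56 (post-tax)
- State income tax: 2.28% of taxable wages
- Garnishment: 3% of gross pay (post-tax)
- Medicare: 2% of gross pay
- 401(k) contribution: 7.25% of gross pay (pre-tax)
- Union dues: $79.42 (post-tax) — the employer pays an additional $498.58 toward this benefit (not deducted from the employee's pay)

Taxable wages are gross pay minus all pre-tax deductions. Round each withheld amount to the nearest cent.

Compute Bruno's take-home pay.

$907.49

401(k) contribution: $1,280.56 × 0.0725 = $92.84
Taxable wages = $1,280.56 − $92.84 = $1,187.72
State income tax: $1,187.72 × 0.0228 = $27.08
Medicare: $1,280.56 × 0.02 = $25.61
SDI: $1,280.56 × 0.0087 = $11.14
Garnishment: $1,280.56 × 0.03 = $38.42
Union dues: $79.42
Roth contribution: $98.56
(Employer's $498.58 toward union dues is not withheld from the employee.)
Total deductions = $92.84 + $27.08 + $25.61 + $11.14 + $38.42 + $79.42 + $98.56 = $373.07
Net pay = $1,280.56 − $373.07 = $907.49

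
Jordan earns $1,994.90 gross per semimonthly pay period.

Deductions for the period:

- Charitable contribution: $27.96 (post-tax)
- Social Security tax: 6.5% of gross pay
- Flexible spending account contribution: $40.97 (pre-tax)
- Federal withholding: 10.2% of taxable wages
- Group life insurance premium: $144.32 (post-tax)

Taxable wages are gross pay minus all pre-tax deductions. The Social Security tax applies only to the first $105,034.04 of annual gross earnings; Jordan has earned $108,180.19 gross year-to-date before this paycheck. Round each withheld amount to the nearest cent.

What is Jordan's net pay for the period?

Flexible spending account contribution: $40.97
Taxable wages = $1,994.90 − $40.97 = $1,953.93
Federal withholding: $1,953.93 × 0.102 = $199.30
Social Security tax: annual cap $105,034.04 already reached (YTD $108,180.19), so $0.00
Charitable contribution: $27.96
Group life insurance premium: $144.32
Total deductions = $40.97 + $199.30 + $0.00 + $27.96 + $144.32 = $412.55
Net pay = $1,994.90 − $412.55 = $1,582.35

$1,582.35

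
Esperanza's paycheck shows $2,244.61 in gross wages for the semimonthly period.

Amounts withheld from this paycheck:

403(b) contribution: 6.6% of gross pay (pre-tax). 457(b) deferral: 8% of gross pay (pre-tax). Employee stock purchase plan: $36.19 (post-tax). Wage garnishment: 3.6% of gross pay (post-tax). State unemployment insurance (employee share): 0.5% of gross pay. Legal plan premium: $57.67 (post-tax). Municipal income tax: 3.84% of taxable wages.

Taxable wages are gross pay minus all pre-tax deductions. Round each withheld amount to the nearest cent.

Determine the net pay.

403(b) contribution: $2,244.61 × 0.066 = $148.14
457(b) deferral: $2,244.61 × 0.08 = $179.57
Pre-tax total = $148.14 + $179.57 = $327.71
Taxable wages = $2,244.61 − $327.71 = $1,916.90
Municipal income tax: $1,916.90 × 0.0384 = $73.61
State unemployment insurance (employee share): $2,244.61 × 0.005 = $11.22
Wage garnishment: $2,244.61 × 0.036 = $80.81
Employee stock purchase plan: $36.19
Legal plan premium: $57.67
Total deductions = $148.14 + $179.57 + $73.61 + $11.22 + $80.81 + $36.19 + $57.67 = $587.21
Net pay = $2,244.61 − $587.21 = $1,657.40

$1,657.40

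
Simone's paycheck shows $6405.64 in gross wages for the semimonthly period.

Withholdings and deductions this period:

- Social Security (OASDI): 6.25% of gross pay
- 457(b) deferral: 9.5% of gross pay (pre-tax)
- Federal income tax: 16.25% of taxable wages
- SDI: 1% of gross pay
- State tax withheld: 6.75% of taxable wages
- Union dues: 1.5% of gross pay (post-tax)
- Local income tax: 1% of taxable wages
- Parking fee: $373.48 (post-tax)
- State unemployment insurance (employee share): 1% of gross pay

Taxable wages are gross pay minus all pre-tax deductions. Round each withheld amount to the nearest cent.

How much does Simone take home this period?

$3407.77

457(b) deferral: $6405.64 × 0.095 = $608.54
Taxable wages = $6405.64 − $608.54 = $5797.10
Federal income tax: $5797.10 × 0.1625 = $942.03
Local income tax: $5797.10 × 0.01 = $57.97
State tax withheld: $5797.10 × 0.0675 = $391.30
SDI: $6405.64 × 0.01 = $64.06
State unemployment insurance (employee share): $6405.64 × 0.01 = $64.06
Social Security (OASDI): $6405.64 × 0.0625 = $400.35
Parking fee: $373.48
Union dues: $6405.64 × 0.015 = $96.08
Total deductions = $608.54 + $942.03 + $57.97 + $391.30 + $64.06 + $64.06 + $400.35 + $373.48 + $96.08 = $2997.87
Net pay = $6405.64 − $2997.87 = $3407.77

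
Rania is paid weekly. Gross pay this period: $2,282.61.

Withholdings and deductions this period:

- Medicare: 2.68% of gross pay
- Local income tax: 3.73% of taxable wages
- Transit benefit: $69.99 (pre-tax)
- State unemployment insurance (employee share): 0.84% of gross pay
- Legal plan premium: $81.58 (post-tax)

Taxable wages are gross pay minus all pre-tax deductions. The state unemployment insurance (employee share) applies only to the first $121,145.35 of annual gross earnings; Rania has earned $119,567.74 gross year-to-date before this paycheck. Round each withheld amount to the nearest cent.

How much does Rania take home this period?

$1,974.09

Transit benefit: $69.99
Taxable wages = $2,282.61 − $69.99 = $2,212.62
Local income tax: $2,212.62 × 0.0373 = $82.53
Medicare: $2,282.61 × 0.0268 = $61.17
State unemployment insurance (employee share): only $121,145.35 − $119,567.74 = $1,577.61 of this check is subject → $1,577.61 × 0.0084 = $13.25
Legal plan premium: $81.58
Total deductions = $69.99 + $82.53 + $61.17 + $13.25 + $81.58 = $308.52
Net pay = $2,282.61 − $308.52 = $1,974.09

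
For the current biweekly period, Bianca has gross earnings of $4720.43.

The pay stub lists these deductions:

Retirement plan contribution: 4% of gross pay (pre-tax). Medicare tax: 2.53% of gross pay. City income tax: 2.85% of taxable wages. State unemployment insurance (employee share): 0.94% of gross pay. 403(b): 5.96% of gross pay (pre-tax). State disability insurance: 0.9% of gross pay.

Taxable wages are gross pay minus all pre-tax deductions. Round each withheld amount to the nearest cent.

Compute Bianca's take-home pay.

$3922.86

403(b): $4720.43 × 0.0596 = $281.34
Retirement plan contribution: $4720.43 × 0.04 = $188.82
Pre-tax total = $281.34 + $188.82 = $470.16
Taxable wages = $4720.43 − $470.16 = $4250.27
City income tax: $4250.27 × 0.0285 = $121.13
Medicare tax: $4720.43 × 0.0253 = $119.43
State disability insurance: $4720.43 × 0.009 = $42.48
State unemployment insurance (employee share): $4720.43 × 0.0094 = $44.37
Total deductions = $281.34 + $188.82 + $121.13 + $119.43 + $42.48 + $44.37 = $797.57
Net pay = $4720.43 − $797.57 = $3922.86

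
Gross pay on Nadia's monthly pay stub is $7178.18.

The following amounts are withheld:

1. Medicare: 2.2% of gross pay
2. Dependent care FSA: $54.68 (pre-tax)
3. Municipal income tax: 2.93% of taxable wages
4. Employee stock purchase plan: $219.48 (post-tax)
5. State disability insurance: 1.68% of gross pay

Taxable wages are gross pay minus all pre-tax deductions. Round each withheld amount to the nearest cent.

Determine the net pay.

$6416.79

Dependent care FSA: $54.68
Taxable wages = $7178.18 − $54.68 = $7123.50
Municipal income tax: $7123.50 × 0.0293 = $208.72
State disability insurance: $7178.18 × 0.0168 = $120.59
Medicare: $7178.18 × 0.022 = $157.92
Employee stock purchase plan: $219.48
Total deductions = $54.68 + $208.72 + $120.59 + $157.92 + $219.48 = $761.39
Net pay = $7178.18 − $761.39 = $6416.79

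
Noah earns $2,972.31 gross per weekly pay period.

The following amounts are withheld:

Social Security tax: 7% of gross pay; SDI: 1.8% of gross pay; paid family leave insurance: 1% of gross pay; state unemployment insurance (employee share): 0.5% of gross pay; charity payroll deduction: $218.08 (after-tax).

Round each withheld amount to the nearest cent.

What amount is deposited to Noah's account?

Social Security tax: $2,972.31 × 0.07 = $208.06
State unemployment insurance (employee share): $2,972.31 × 0.005 = $14.86
Paid family leave insurance: $2,972.31 × 0.01 = $29.72
SDI: $2,972.31 × 0.018 = $53.50
Charity payroll deduction: $218.08
Total deductions = $208.06 + $14.86 + $29.72 + $53.50 + $218.08 = $524.22
Net pay = $2,972.31 − $524.22 = $2,448.09

$2,448.09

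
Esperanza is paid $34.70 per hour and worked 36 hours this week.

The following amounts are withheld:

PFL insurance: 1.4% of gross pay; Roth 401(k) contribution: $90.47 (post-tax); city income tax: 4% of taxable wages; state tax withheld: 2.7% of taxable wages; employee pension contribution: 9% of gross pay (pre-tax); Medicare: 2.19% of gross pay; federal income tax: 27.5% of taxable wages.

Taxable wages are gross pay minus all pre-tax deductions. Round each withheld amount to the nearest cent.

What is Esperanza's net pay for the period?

$612.68

Gross pay: 36 × $34.70 = $1,249.20
Employee pension contribution: $1,249.20 × 0.09 = $112.43
Taxable wages = $1,249.20 − $112.43 = $1,136.77
State tax withheld: $1,136.77 × 0.027 = $30.69
Federal income tax: $1,136.77 × 0.275 = $312.61
City income tax: $1,136.77 × 0.04 = $45.47
PFL insurance: $1,249.20 × 0.014 = $17.49
Medicare: $1,249.20 × 0.0219 = $27.36
Roth 401(k) contribution: $90.47
Total deductions = $112.43 + $30.69 + $312.61 + $45.47 + $17.49 + $27.36 + $90.47 = $636.52
Net pay = $1,249.20 − $636.52 = $612.68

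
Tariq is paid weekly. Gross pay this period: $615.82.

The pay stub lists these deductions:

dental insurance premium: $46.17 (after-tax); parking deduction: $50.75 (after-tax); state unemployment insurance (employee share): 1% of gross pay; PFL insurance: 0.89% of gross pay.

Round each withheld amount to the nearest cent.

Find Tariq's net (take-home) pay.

$507.26

State unemployment insurance (employee share): $615.82 × 0.01 = $6.16
PFL insurance: $615.82 × 0.0089 = $5.48
Parking deduction: $50.75
Dental insurance premium: $46.17
Total deductions = $6.16 + $5.48 + $50.75 + $46.17 = $108.56
Net pay = $615.82 − $108.56 = $507.26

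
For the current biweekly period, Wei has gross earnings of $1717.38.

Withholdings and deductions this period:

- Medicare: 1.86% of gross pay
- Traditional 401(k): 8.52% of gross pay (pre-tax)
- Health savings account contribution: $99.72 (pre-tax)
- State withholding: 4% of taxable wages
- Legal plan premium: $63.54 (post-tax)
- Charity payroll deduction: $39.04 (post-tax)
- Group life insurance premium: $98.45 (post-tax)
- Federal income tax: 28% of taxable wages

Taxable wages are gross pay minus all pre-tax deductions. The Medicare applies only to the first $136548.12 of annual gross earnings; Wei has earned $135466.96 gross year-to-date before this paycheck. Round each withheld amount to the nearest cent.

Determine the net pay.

$779.37

Traditional 401(k): $1717.38 × 0.0852 = $146.32
Health savings account contribution: $99.72
Pre-tax total = $146.32 + $99.72 = $246.04
Taxable wages = $1717.38 − $246.04 = $1471.34
Federal income tax: $1471.34 × 0.28 = $411.98
State withholding: $1471.34 × 0.04 = $58.85
Medicare: only $136548.12 − $135466.96 = $1081.16 of this check is subject → $1081.16 × 0.0186 = $20.11
Legal plan premium: $63.54
Group life insurance premium: $98.45
Charity payroll deduction: $39.04
Total deductions = $146.32 + $99.72 + $411.98 + $58.85 + $20.11 + $63.54 + $98.45 + $39.04 = $938.01
Net pay = $1717.38 − $938.01 = $779.37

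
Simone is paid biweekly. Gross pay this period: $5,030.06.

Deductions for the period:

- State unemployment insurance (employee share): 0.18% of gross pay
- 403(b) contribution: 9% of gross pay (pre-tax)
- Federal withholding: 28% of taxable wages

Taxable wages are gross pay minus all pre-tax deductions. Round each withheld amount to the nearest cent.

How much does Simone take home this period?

$3,286.64

403(b) contribution: $5,030.06 × 0.09 = $452.71
Taxable wages = $5,030.06 − $452.71 = $4,577.35
Federal withholding: $4,577.35 × 0.28 = $1,281.66
State unemployment insurance (employee share): $5,030.06 × 0.0018 = $9.05
Total deductions = $452.71 + $1,281.66 + $9.05 = $1,743.42
Net pay = $5,030.06 − $1,743.42 = $3,286.64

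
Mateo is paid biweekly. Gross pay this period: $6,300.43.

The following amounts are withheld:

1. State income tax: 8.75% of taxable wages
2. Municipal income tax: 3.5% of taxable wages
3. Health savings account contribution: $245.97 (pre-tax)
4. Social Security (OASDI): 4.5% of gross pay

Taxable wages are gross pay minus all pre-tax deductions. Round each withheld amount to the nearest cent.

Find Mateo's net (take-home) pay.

$5,029.26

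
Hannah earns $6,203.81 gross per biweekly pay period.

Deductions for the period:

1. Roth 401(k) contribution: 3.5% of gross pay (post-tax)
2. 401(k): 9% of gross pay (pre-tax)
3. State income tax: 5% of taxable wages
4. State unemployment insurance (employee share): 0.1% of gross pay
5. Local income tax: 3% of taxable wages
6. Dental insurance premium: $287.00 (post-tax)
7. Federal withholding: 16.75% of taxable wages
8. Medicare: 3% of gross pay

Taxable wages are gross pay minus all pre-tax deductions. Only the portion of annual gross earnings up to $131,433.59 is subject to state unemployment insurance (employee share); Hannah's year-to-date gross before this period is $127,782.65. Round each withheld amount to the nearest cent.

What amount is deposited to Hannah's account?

$3,554.33

401(k): $6,203.81 × 0.09 = $558.34
Taxable wages = $6,203.81 − $558.34 = $5,645.47
State income tax: $5,645.47 × 0.05 = $282.27
Federal withholding: $5,645.47 × 0.1675 = $945.62
Local income tax: $5,645.47 × 0.03 = $169.36
Medicare: $6,203.81 × 0.03 = $186.11
State unemployment insurance (employee share): only $131,433.59 − $127,782.65 = $3,650.94 of this check is subject → $3,650.94 × 0.001 = $3.65
Roth 401(k) contribution: $6,203.81 × 0.035 = $217.13
Dental insurance premium: $287.00
Total deductions = $558.34 + $282.27 + $945.62 + $169.36 + $186.11 + $3.65 + $217.13 + $287.00 = $2,649.48
Net pay = $6,203.81 − $2,649.48 = $3,554.33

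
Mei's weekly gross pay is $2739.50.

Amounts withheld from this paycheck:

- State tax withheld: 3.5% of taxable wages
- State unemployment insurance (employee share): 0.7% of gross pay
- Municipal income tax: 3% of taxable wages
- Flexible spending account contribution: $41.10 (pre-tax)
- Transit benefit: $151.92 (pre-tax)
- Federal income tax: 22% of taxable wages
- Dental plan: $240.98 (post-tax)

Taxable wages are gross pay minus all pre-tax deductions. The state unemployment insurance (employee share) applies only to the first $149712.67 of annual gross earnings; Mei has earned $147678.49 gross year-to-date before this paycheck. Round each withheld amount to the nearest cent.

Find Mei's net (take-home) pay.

Flexible spending account contribution: $41.10
Transit benefit: $151.92
Pre-tax total = $41.10 + $151.92 = $193.02
Taxable wages = $2739.50 − $193.02 = $2546.48
State tax withheld: $2546.48 × 0.035 = $89.13
Federal income tax: $2546.48 × 0.22 = $560.23
Municipal income tax: $2546.48 × 0.03 = $76.39
State unemployment insurance (employee share): only $149712.67 − $147678.49 = $2034.18 of this check is subject → $2034.18 × 0.007 = $14.24
Dental plan: $240.98
Total deductions = $41.10 + $151.92 + $89.13 + $560.23 + $76.39 + $14.24 + $240.98 = $1173.99
Net pay = $2739.50 − $1173.99 = $1565.51

$1565.51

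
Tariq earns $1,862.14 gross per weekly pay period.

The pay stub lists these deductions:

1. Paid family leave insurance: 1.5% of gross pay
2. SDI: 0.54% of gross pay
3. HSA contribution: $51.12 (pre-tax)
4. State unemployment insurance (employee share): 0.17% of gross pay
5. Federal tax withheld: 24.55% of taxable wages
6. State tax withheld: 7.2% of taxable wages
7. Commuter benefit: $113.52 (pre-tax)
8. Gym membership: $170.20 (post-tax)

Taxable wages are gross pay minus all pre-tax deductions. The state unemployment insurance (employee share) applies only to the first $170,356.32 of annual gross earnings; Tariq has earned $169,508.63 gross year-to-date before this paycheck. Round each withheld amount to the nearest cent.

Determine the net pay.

HSA contribution: $51.12
Commuter benefit: $113.52
Pre-tax total = $51.12 + $113.52 = $164.64
Taxable wages = $1,862.14 − $164.64 = $1,697.50
State tax withheld: $1,697.50 × 0.072 = $122.22
Federal tax withheld: $1,697.50 × 0.2455 = $416.74
State unemployment insurance (employee share): only $170,356.32 − $169,508.63 = $847.69 of this check is subject → $847.69 × 0.0017 = $1.44
Paid family leave insurance: $1,862.14 × 0.015 = $27.93
SDI: $1,862.14 × 0.0054 = $10.06
Gym membership: $170.20
Total deductions = $51.12 + $113.52 + $122.22 + $416.74 + $1.44 + $27.93 + $10.06 + $170.20 = $913.23
Net pay = $1,862.14 − $913.23 = $948.91

$948.91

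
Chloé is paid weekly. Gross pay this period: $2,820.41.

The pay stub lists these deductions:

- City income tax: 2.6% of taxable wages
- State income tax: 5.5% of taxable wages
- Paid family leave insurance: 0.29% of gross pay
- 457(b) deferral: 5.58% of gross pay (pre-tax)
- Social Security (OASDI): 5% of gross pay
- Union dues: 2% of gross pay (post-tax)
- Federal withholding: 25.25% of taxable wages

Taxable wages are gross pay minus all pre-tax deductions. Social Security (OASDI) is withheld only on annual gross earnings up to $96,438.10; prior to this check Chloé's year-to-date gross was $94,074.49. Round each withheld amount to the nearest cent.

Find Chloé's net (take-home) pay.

$1,592.13

457(b) deferral: $2,820.41 × 0.0558 = $157.38
Taxable wages = $2,820.41 − $157.38 = $2,663.03
City income tax: $2,663.03 × 0.026 = $69.24
State income tax: $2,663.03 × 0.055 = $146.47
Federal withholding: $2,663.03 × 0.2525 = $672.42
Social Security (OASDI): only $96,438.10 − $94,074.49 = $2,363.61 of this check is subject → $2,363.61 × 0.05 = $118.18
Paid family leave insurance: $2,820.41 × 0.0029 = $8.18
Union dues: $2,820.41 × 0.02 = $56.41
Total deductions = $157.38 + $69.24 + $146.47 + $672.42 + $118.18 + $8.18 + $56.41 = $1,228.28
Net pay = $2,820.41 − $1,228.28 = $1,592.13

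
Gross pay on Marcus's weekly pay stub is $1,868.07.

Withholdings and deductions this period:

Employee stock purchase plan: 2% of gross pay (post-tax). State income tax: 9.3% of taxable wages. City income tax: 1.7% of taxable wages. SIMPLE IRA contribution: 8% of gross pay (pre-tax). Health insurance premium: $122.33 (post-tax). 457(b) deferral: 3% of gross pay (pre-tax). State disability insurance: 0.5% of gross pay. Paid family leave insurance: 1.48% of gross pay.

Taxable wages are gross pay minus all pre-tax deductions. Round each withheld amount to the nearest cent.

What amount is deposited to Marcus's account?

457(b) deferral: $1,868.07 × 0.03 = $56.04
SIMPLE IRA contribution: $1,868.07 × 0.08 = $149.45
Pre-tax total = $56.04 + $149.45 = $205.49
Taxable wages = $1,868.07 − $205.49 = $1,662.58
City income tax: $1,662.58 × 0.017 = $28.26
State income tax: $1,662.58 × 0.093 = $154.62
State disability insurance: $1,868.07 × 0.005 = $9.34
Paid family leave insurance: $1,868.07 × 0.0148 = $27.65
Employee stock purchase plan: $1,868.07 × 0.02 = $37.36
Health insurance premium: $122.33
Total deductions = $56.04 + $149.45 + $28.26 + $154.62 + $9.34 + $27.65 + $37.36 + $122.33 = $585.05
Net pay = $1,868.07 − $585.05 = $1,283.02

$1,283.02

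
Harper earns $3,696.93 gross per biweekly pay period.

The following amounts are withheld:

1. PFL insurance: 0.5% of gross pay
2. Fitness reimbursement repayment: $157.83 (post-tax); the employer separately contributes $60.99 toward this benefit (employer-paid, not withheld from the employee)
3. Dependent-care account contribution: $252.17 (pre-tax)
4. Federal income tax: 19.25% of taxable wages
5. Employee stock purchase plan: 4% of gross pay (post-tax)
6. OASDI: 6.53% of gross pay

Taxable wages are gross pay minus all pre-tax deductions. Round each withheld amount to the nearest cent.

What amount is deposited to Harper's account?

Dependent-care account contribution: $252.17
Taxable wages = $3,696.93 − $252.17 = $3,444.76
Federal income tax: $3,444.76 × 0.1925 = $663.12
PFL insurance: $3,696.93 × 0.005 = $18.48
OASDI: $3,696.93 × 0.0653 = $241.41
Employee stock purchase plan: $3,696.93 × 0.04 = $147.88
Fitness reimbursement repayment: $157.83
(Employer's $60.99 toward fitness reimbursement repayment is not withheld from the employee.)
Total deductions = $252.17 + $663.12 + $18.48 + $241.41 + $147.88 + $157.83 = $1,480.89
Net pay = $3,696.93 − $1,480.89 = $2,216.04

$2,216.04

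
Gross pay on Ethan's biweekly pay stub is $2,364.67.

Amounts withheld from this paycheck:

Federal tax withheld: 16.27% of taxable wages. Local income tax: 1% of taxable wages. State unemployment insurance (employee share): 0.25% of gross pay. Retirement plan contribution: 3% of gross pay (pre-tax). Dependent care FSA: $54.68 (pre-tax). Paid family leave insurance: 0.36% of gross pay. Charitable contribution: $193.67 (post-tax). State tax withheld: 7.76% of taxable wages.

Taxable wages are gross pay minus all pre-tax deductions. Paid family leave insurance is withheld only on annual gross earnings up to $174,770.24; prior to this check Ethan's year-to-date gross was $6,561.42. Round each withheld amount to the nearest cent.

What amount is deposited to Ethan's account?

$1,470.53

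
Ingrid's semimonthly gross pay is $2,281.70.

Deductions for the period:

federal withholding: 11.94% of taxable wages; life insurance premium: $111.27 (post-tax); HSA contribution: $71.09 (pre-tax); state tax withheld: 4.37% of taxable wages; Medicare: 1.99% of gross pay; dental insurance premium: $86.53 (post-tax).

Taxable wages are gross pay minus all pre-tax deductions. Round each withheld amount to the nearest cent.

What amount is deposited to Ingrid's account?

HSA contribution: $71.09
Taxable wages = $2,281.70 − $71.09 = $2,210.61
State tax withheld: $2,210.61 × 0.0437 = $96.60
Federal withholding: $2,210.61 × 0.1194 = $263.95
Medicare: $2,281.70 × 0.0199 = $45.41
Dental insurance premium: $86.53
Life insurance premium: $111.27
Total deductions = $71.09 + $96.60 + $263.95 + $45.41 + $86.53 + $111.27 = $674.85
Net pay = $2,281.70 − $674.85 = $1,606.85

$1,606.85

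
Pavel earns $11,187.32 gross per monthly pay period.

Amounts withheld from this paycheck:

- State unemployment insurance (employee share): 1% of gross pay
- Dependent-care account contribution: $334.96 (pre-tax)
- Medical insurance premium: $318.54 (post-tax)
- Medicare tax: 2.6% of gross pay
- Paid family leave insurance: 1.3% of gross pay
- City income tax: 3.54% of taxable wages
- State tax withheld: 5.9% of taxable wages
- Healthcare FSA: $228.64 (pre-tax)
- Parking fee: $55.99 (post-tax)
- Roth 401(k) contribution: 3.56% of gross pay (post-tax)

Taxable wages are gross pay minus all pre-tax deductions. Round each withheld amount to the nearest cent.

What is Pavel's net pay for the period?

$8,299.86

Dependent-care account contribution: $334.96
Healthcare FSA: $228.64
Pre-tax total = $334.96 + $228.64 = $563.60
Taxable wages = $11,187.32 − $563.60 = $10,623.72
State tax withheld: $10,623.72 × 0.059 = $626.80
City income tax: $10,623.72 × 0.0354 = $376.08
Medicare tax: $11,187.32 × 0.026 = $290.87
Paid family leave insurance: $11,187.32 × 0.013 = $145.44
State unemployment insurance (employee share): $11,187.32 × 0.01 = $111.87
Parking fee: $55.99
Roth 401(k) contribution: $11,187.32 × 0.0356 = $398.27
Medical insurance premium: $318.54
Total deductions = $334.96 + $228.64 + $626.80 + $376.08 + $290.87 + $145.44 + $111.87 + $55.99 + $398.27 + $318.54 = $2,887.46
Net pay = $11,187.32 − $2,887.46 = $8,299.86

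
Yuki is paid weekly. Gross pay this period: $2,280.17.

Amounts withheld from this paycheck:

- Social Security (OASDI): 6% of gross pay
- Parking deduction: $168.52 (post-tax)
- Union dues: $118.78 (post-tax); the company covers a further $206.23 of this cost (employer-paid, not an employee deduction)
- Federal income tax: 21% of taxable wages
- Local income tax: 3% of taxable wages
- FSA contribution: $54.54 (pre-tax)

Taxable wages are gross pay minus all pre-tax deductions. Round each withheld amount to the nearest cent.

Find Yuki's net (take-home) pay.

$1,267.37

FSA contribution: $54.54
Taxable wages = $2,280.17 − $54.54 = $2,225.63
Federal income tax: $2,225.63 × 0.21 = $467.38
Local income tax: $2,225.63 × 0.03 = $66.77
Social Security (OASDI): $2,280.17 × 0.06 = $136.81
Union dues: $118.78
Parking deduction: $168.52
(Employer's $206.23 toward union dues is not withheld from the employee.)
Total deductions = $54.54 + $467.38 + $66.77 + $136.81 + $118.78 + $168.52 = $1,012.80
Net pay = $2,280.17 − $1,012.80 = $1,267.37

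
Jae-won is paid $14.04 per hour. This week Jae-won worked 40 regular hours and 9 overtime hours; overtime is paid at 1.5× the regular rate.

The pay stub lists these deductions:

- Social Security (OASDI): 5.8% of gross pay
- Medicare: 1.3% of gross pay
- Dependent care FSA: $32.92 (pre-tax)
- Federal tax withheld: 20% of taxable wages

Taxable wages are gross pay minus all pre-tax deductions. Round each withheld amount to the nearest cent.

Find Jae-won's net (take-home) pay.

Regular pay: 40 × $14.04 = $561.60
Overtime pay: 9 × $14.04 × 1.5 = $189.54
Gross pay = $561.60 + $189.54 = $751.14
Dependent care FSA: $32.92
Taxable wages = $751.14 − $32.92 = $718.22
Federal tax withheld: $718.22 × 0.2 = $143.64
Social Security (OASDI): $751.14 × 0.058 = $43.57
Medicare: $751.14 × 0.013 = $9.76
Total deductions = $32.92 + $143.64 + $43.57 + $9.76 = $229.89
Net pay = $751.14 − $229.89 = $521.25

$521.25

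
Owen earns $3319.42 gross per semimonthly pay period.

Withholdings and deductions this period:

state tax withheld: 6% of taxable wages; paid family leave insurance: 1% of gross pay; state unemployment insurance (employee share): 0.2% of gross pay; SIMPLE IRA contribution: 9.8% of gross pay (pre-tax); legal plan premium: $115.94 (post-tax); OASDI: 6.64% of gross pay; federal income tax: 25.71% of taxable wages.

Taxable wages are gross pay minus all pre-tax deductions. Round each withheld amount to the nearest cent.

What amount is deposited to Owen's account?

$1668.50

SIMPLE IRA contribution: $3319.42 × 0.098 = $325.30
Taxable wages = $3319.42 − $325.30 = $2994.12
State tax withheld: $2994.12 × 0.06 = $179.65
Federal income tax: $2994.12 × 0.2571 = $769.79
Paid family leave insurance: $3319.42 × 0.01 = $33.19
State unemployment insurance (employee share): $3319.42 × 0.002 = $6.64
OASDI: $3319.42 × 0.0664 = $220.41
Legal plan premium: $115.94
Total deductions = $325.30 + $179.65 + $769.79 + $33.19 + $6.64 + $220.41 + $115.94 = $1650.92
Net pay = $3319.42 − $1650.92 = $1668.50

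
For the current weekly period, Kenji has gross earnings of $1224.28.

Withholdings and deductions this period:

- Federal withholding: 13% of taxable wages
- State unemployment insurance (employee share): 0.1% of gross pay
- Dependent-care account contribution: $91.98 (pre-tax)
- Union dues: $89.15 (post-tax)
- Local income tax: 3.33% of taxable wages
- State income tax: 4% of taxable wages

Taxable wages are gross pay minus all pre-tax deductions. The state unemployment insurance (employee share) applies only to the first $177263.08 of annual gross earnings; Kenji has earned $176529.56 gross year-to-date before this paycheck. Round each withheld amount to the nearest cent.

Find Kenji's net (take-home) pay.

Dependent-care account contribution: $91.98
Taxable wages = $1224.28 − $91.98 = $1132.30
State income tax: $1132.30 × 0.04 = $45.29
Local income tax: $1132.30 × 0.0333 = $37.71
Federal withholding: $1132.30 × 0.13 = $147.20
State unemployment insurance (employee share): only $177263.08 − $176529.56 = $733.52 of this check is subject → $733.52 × 0.001 = $0.73
Union dues: $89.15
Total deductions = $91.98 + $45.29 + $37.71 + $147.20 + $0.73 + $89.15 = $412.06
Net pay = $1224.28 − $412.06 = $812.22

$812.22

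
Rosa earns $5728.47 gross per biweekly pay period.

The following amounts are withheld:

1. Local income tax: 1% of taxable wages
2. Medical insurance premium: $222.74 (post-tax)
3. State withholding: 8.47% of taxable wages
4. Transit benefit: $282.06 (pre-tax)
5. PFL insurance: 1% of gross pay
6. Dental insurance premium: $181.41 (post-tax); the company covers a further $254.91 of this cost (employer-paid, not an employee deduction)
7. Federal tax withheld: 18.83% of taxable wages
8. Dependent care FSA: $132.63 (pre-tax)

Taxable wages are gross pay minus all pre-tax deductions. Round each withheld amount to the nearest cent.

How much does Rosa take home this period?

$3348.55

Dependent care FSA: $132.63
Transit benefit: $282.06
Pre-tax total = $132.63 + $282.06 = $414.69
Taxable wages = $5728.47 − $414.69 = $5313.78
Federal tax withheld: $5313.78 × 0.1883 = $1000.58
Local income tax: $5313.78 × 0.01 = $53.14
State withholding: $5313.78 × 0.0847 = $450.08
PFL insurance: $5728.47 × 0.01 = $57.28
Medical insurance premium: $222.74
Dental insurance premium: $181.41
(Employer's $254.91 toward dental insurance premium is not withheld from the employee.)
Total deductions = $132.63 + $282.06 + $1000.58 + $53.14 + $450.08 + $57.28 + $222.74 + $181.41 = $2379.92
Net pay = $5728.47 − $2379.92 = $3348.55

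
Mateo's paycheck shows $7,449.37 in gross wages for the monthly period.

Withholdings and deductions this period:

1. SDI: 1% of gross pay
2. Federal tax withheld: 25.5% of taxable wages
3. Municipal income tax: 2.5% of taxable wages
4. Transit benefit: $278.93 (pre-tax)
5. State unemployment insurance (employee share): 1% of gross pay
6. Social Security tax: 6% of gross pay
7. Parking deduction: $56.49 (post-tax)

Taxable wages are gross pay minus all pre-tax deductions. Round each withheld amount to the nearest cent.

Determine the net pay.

$4,510.29

Transit benefit: $278.93
Taxable wages = $7,449.37 − $278.93 = $7,170.44
Municipal income tax: $7,170.44 × 0.025 = $179.26
Federal tax withheld: $7,170.44 × 0.255 = $1,828.46
State unemployment insurance (employee share): $7,449.37 × 0.01 = $74.49
Social Security tax: $7,449.37 × 0.06 = $446.96
SDI: $7,449.37 × 0.01 = $74.49
Parking deduction: $56.49
Total deductions = $278.93 + $179.26 + $1,828.46 + $74.49 + $446.96 + $74.49 + $56.49 = $2,939.08
Net pay = $7,449.37 − $2,939.08 = $4,510.29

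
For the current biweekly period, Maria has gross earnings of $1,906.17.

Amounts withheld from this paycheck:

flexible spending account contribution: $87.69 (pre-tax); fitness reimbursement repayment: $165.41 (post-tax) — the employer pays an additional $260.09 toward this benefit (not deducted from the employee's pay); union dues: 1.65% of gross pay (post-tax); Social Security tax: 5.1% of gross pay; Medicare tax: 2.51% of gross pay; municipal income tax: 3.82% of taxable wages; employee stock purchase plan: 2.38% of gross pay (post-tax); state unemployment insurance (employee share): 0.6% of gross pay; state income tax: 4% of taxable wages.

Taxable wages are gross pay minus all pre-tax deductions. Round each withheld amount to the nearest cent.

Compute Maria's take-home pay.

Flexible spending account contribution: $87.69
Taxable wages = $1,906.17 − $87.69 = $1,818.48
State income tax: $1,818.48 × 0.04 = $72.74
Municipal income tax: $1,818.48 × 0.0382 = $69.47
Medicare tax: $1,906.17 × 0.0251 = $47.84
Social Security tax: $1,906.17 × 0.051 = $97.21
State unemployment insurance (employee share): $1,906.17 × 0.006 = $11.44
Fitness reimbursement repayment: $165.41
Union dues: $1,906.17 × 0.0165 = $31.45
Employee stock purchase plan: $1,906.17 × 0.0238 = $45.37
(Employer's $260.09 toward fitness reimbursement repayment is not withheld from the employee.)
Total deductions = $87.69 + $72.74 + $69.47 + $47.84 + $97.21 + $11.44 + $165.41 + $31.45 + $45.37 = $628.62
Net pay = $1,906.17 − $628.62 = $1,277.55

$1,277.55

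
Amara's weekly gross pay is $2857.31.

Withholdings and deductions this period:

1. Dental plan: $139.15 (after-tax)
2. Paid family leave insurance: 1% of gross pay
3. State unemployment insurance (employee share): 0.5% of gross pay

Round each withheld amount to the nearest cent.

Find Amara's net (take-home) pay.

Paid family leave insurance: $2857.31 × 0.01 = $28.57
State unemployment insurance (employee share): $2857.31 × 0.005 = $14.29
Dental plan: $139.15
Total deductions = $28.57 + $14.29 + $139.15 = $182.01
Net pay = $2857.31 − $182.01 = $2675.30

$2675.30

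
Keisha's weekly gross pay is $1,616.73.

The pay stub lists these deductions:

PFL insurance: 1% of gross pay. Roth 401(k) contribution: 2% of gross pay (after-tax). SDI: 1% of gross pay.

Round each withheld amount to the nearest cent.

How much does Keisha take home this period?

$1,552.06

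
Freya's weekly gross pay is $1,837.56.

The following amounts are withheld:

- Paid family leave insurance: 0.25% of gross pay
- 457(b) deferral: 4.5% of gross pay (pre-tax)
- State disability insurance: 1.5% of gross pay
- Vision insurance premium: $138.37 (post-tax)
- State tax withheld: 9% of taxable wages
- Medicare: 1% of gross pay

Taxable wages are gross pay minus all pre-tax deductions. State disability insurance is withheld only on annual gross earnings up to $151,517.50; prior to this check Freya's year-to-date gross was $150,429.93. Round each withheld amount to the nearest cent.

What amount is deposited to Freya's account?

$1,419.28

457(b) deferral: $1,837.56 × 0.045 = $82.69
Taxable wages = $1,837.56 − $82.69 = $1,754.87
State tax withheld: $1,754.87 × 0.09 = $157.94
State disability insurance: only $151,517.50 − $150,429.93 = $1,087.57 of this check is subject → $1,087.57 × 0.015 = $16.31
Medicare: $1,837.56 × 0.01 = $18.38
Paid family leave insurance: $1,837.56 × 0.0025 = $4.59
Vision insurance premium: $138.37
Total deductions = $82.69 + $157.94 + $16.31 + $18.38 + $4.59 + $138.37 = $418.28
Net pay = $1,837.56 − $418.28 = $1,419.28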